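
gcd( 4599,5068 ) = 7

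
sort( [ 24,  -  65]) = [  -  65, 24 ] 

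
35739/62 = 35739/62=576.44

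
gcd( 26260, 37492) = 52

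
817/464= 817/464 = 1.76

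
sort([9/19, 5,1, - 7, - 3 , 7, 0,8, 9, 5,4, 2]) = [ - 7, - 3,0,9/19,1,  2, 4, 5,  5, 7,8,9]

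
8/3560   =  1/445 =0.00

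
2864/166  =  17 + 21/83 = 17.25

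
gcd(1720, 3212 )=4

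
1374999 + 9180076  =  10555075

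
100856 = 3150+97706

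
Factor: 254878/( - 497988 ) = -127439/248994 = - 2^(-1)*3^(- 4)* 13^1*29^(-1)*53^(- 1)*9803^1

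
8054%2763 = 2528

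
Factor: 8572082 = 2^1*1087^1 * 3943^1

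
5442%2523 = 396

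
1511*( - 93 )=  - 140523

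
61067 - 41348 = 19719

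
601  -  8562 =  - 7961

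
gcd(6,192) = 6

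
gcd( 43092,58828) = 28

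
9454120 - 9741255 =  - 287135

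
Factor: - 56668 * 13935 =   -  2^2*3^1 * 5^1 * 31^1 * 457^1 *929^1 = - 789668580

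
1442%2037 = 1442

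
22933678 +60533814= 83467492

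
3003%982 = 57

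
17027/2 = 8513 + 1/2 = 8513.50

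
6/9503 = 6/9503 = 0.00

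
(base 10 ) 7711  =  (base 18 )15e7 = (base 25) c8b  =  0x1e1f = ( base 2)1111000011111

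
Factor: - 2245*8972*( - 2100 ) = 2^4*3^1*5^3 * 7^1*449^1*2243^1 = 42298494000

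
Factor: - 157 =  - 157^1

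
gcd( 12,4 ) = 4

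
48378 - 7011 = 41367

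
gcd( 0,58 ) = 58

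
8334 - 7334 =1000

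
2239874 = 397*5642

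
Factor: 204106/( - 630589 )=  - 2^1*7^1 * 61^1*239^1 * 630589^ ( - 1) 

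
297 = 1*297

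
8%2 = 0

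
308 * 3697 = 1138676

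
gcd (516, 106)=2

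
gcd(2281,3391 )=1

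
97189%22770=6109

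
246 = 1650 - 1404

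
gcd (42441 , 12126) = 6063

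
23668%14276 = 9392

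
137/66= 137/66 = 2.08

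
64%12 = 4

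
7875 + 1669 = 9544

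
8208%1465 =883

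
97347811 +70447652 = 167795463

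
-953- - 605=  - 348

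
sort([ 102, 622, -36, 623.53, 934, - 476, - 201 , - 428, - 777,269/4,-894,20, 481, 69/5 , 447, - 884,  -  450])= [ - 894, - 884,-777 ,  -  476, - 450, - 428,-201, - 36, 69/5, 20, 269/4, 102, 447, 481,  622,623.53, 934 ] 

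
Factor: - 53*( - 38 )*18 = 36252=2^2*3^2*19^1*53^1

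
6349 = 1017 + 5332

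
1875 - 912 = 963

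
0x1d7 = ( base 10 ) 471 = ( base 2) 111010111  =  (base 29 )G7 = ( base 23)KB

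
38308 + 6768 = 45076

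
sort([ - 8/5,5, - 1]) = [ - 8/5, - 1,5]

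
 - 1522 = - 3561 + 2039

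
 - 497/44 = - 497/44 =-11.30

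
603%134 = 67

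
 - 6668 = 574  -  7242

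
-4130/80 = -52 + 3/8= - 51.62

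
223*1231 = 274513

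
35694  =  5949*6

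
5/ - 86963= - 1 + 86958/86963 = -0.00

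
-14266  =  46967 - 61233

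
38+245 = 283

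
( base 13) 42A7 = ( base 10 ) 9263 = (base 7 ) 36002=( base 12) 543B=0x242f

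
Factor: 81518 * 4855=2^1*5^1* 971^1 * 40759^1 =395769890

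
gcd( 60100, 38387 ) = 1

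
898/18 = 449/9 = 49.89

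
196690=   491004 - 294314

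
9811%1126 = 803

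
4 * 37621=150484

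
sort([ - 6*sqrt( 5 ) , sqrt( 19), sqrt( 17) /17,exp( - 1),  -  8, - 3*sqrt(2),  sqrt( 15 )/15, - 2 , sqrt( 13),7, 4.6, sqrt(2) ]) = [-6*sqrt( 5), - 8,-3*sqrt(2 ), - 2, sqrt(17)/17, sqrt( 15)/15,  exp (-1), sqrt( 2), sqrt( 13), sqrt(  19), 4.6, 7 ]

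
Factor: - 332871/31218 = -917/86 = - 2^( - 1)*7^1*43^( - 1)*131^1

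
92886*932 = 86569752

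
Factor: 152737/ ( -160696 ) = -2^(-3) * 13^1 * 31^1*53^(  -  1 ) =- 403/424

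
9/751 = 9/751=0.01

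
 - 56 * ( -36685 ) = 2054360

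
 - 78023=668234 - 746257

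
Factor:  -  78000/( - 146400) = 2^(  -  1 )* 5^1*13^1*61^ (-1 )  =  65/122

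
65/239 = 65/239=0.27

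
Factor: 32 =2^5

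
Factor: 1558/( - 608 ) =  - 2^( - 4 ) * 41^1 = - 41/16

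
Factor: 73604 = 2^2*18401^1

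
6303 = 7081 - 778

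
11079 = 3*3693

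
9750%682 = 202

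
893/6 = 893/6=148.83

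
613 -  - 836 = 1449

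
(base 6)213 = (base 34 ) 2d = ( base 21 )3I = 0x51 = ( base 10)81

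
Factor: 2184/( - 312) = - 7^1 = - 7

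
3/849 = 1/283 = 0.00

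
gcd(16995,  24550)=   5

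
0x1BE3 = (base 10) 7139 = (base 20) HGJ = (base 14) 285d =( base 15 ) 21AE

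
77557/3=25852+1/3 = 25852.33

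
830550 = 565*1470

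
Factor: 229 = 229^1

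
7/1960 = 1/280 = 0.00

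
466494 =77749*6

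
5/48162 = 5/48162 = 0.00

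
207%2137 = 207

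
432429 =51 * 8479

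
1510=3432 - 1922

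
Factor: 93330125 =5^3*7^1*106663^1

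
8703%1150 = 653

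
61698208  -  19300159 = 42398049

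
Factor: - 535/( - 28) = 2^( - 2)*5^1*7^( - 1)*107^1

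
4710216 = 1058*4452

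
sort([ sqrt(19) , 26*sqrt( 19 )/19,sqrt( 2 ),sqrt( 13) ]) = [sqrt(2), sqrt( 13 ), sqrt(19 ),26*sqrt(  19 )/19 ]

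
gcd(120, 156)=12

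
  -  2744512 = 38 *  ( - 72224 )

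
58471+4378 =62849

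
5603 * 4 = 22412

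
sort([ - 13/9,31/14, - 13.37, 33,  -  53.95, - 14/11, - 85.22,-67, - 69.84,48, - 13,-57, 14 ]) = [ - 85.22, - 69.84, - 67, - 57,-53.95, - 13.37, - 13, - 13/9,  -  14/11,31/14,14, 33,48 ]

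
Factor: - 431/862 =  - 1/2 = - 2^( - 1 )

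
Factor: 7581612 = 2^2 * 3^1*479^1*1319^1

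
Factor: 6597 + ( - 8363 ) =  - 1766 = - 2^1*883^1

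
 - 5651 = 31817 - 37468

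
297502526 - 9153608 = 288348918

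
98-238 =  - 140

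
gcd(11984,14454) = 2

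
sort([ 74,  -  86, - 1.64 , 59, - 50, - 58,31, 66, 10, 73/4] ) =[ - 86,- 58, - 50, - 1.64, 10,73/4,31,59,66,74]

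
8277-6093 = 2184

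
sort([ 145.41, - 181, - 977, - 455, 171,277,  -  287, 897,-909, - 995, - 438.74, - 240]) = [ - 995, - 977, - 909, - 455,  -  438.74, - 287, - 240, - 181,145.41, 171,277 , 897]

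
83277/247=4383/13 = 337.15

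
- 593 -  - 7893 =7300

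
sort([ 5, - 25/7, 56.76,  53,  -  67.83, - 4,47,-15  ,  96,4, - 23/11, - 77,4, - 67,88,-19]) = [ - 77, - 67.83, -67,-19, - 15, - 4,  -  25/7,-23/11, 4  ,  4, 5, 47, 53,56.76,88,96]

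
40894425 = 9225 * 4433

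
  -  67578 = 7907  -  75485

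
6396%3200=3196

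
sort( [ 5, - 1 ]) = [ - 1, 5]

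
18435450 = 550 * 33519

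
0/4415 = 0 = 0.00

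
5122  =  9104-3982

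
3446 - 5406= -1960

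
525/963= 175/321 = 0.55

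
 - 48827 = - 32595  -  16232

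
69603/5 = 69603/5 = 13920.60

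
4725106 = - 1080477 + 5805583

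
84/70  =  1 + 1/5 = 1.20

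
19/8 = 2  +  3/8 = 2.38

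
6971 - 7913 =  -  942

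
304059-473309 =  - 169250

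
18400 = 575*32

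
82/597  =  82/597 = 0.14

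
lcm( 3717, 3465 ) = 204435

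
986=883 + 103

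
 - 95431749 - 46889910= - 142321659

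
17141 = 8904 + 8237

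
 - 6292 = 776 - 7068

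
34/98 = 17/49 = 0.35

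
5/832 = 5/832 =0.01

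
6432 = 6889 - 457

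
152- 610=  - 458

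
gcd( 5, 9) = 1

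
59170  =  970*61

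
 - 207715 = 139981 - 347696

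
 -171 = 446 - 617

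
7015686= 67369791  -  60354105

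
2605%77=64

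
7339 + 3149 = 10488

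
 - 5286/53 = -5286/53 = - 99.74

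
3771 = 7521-3750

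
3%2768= 3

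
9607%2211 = 763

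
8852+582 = 9434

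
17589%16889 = 700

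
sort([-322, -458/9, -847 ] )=[ - 847, - 322 ,-458/9 ] 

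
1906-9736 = -7830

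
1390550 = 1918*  725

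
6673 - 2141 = 4532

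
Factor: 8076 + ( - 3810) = 4266 = 2^1 * 3^3*79^1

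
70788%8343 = 4044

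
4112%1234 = 410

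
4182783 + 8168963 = 12351746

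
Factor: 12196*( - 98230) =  - 2^3*5^1*11^1*19^1*47^1*3049^1 =- 1198013080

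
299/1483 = 299/1483  =  0.20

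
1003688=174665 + 829023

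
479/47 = 479/47 = 10.19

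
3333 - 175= 3158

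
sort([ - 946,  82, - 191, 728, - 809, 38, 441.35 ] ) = [ - 946, - 809 , - 191,  38,82,  441.35, 728 ]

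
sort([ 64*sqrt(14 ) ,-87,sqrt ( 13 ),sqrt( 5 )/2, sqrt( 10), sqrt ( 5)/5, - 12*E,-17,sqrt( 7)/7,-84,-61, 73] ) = [ - 87,-84, - 61,-12*E, -17, sqrt( 7) /7 , sqrt( 5) /5, sqrt( 5 ) /2,sqrt(  10 ), sqrt( 13), 73, 64*sqrt(14 )]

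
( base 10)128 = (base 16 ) 80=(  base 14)92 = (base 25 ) 53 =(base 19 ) 6e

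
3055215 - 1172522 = 1882693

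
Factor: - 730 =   -  2^1 * 5^1*73^1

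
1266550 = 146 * 8675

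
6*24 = 144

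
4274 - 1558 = 2716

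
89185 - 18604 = 70581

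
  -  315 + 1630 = 1315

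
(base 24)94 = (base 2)11011100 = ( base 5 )1340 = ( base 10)220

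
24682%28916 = 24682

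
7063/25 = 282+13/25 = 282.52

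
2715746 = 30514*89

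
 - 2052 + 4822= 2770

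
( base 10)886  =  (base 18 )2D4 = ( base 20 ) 246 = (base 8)1566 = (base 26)182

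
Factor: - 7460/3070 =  - 746/307 = -2^1 * 307^(-1) * 373^1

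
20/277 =20/277  =  0.07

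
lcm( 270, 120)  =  1080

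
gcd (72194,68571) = 1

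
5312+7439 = 12751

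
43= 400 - 357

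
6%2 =0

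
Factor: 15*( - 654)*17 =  - 166770 = - 2^1*3^2 * 5^1*17^1*109^1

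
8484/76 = 111 +12/19 = 111.63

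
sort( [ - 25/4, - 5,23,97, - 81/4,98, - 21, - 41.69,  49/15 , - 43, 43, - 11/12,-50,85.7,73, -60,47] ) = [ - 60,-50, - 43,-41.69, - 21, - 81/4, - 25/4, - 5,- 11/12 , 49/15, 23,43,47,73, 85.7,97,98 ] 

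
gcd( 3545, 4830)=5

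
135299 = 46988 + 88311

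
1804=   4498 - 2694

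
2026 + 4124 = 6150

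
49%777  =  49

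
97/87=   97/87 =1.11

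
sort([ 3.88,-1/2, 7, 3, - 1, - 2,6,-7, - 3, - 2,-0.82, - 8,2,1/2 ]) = [ - 8, - 7,-3,  -  2, - 2, - 1, - 0.82, - 1/2,1/2,2, 3,3.88, 6 , 7]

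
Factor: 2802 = 2^1*3^1*467^1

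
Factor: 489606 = 2^1*3^1*13^1*6277^1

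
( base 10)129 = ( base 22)5j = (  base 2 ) 10000001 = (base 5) 1004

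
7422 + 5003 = 12425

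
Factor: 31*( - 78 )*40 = - 96720 = -2^4 * 3^1 * 5^1*13^1 * 31^1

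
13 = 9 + 4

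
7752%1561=1508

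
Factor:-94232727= - 3^6*129263^1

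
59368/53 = 1120 + 8/53=1120.15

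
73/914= 73/914 = 0.08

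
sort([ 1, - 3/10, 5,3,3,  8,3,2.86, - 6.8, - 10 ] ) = [-10 , - 6.8, -3/10, 1, 2.86,3 , 3,3 , 5, 8]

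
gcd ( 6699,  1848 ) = 231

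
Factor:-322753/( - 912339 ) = 3^( -2 )*17^ (-1 ) * 19^1*67^( - 1)*89^( - 1)*16987^1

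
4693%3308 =1385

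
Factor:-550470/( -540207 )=590/579 = 2^1* 3^(  -  1 ) * 5^1*59^1 * 193^(-1 )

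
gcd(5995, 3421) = 11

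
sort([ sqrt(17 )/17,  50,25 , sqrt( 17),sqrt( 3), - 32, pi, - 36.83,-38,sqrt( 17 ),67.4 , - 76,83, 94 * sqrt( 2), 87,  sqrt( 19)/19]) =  [ - 76, -38, - 36.83  , - 32,sqrt( 19) /19,sqrt(17 )/17,  sqrt( 3),pi,  sqrt(17),sqrt( 17),25,50,67.4, 83,87,94*sqrt( 2)]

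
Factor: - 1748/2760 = -2^( - 1 )*3^(-1 )*5^( - 1)*19^1 = - 19/30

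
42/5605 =42/5605 = 0.01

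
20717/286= 20717/286 =72.44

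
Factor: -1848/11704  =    -  3/19 = - 3^1*19^( -1)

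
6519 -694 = 5825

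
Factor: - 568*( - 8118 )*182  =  2^5*3^2*7^1*11^1*13^1*41^1*71^1 = 839206368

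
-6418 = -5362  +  -1056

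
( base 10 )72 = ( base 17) 44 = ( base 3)2200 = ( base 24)30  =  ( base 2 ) 1001000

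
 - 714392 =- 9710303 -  - 8995911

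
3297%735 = 357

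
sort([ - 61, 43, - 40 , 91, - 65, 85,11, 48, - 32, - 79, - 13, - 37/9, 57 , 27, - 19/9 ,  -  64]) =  [ - 79,  -  65, - 64, - 61, - 40,-32, - 13, - 37/9, - 19/9,  11,27 , 43 , 48 , 57,  85,91]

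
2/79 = 2/79 = 0.03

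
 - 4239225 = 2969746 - 7208971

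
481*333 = 160173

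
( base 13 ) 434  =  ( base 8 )1317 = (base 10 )719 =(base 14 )395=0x2cf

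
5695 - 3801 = 1894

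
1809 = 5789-3980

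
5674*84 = 476616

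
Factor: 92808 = 2^3*3^2*1289^1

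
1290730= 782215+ 508515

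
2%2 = 0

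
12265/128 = 12265/128 = 95.82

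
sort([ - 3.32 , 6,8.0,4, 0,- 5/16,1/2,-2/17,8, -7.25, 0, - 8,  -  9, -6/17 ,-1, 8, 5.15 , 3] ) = [- 9, - 8 , - 7.25, - 3.32, - 1, - 6/17, - 5/16, - 2/17, 0, 0, 1/2, 3,4, 5.15,6, 8.0, 8, 8] 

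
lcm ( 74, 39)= 2886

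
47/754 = 47/754 = 0.06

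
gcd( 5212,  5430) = 2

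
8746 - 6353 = 2393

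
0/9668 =0 = 0.00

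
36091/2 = 18045  +  1/2 = 18045.50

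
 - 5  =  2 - 7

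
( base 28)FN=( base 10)443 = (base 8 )673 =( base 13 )281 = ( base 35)cn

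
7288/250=3644/125 =29.15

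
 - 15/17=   -  15/17 = - 0.88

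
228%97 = 34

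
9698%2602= 1892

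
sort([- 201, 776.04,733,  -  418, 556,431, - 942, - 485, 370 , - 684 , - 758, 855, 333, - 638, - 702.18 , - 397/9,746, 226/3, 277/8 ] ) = [ - 942 , - 758, - 702.18,-684, - 638,  -  485, - 418,  -  201 , - 397/9, 277/8, 226/3,333, 370, 431,556, 733, 746, 776.04,  855]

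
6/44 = 3/22 = 0.14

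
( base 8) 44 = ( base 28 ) 18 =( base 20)1G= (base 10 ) 36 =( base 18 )20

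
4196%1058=1022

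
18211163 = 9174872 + 9036291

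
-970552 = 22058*( - 44 )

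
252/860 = 63/215  =  0.29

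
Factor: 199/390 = 2^( - 1)* 3^( - 1 )*5^( - 1)*13^( - 1) * 199^1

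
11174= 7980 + 3194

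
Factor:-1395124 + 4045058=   2^1*7^1*191^1*991^1 = 2649934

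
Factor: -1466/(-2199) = 2/3 = 2^1 * 3^(  -  1)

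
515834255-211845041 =303989214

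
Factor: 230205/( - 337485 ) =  -103/151 = - 103^1*151^(-1 ) 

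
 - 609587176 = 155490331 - 765077507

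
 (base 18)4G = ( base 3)10021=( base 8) 130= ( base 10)88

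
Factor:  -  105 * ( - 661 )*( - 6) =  - 416430 = - 2^1*3^2 * 5^1*7^1*661^1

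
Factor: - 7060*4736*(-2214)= 74027658240  =  2^10 * 3^3*5^1*37^1*41^1*353^1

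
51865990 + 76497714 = 128363704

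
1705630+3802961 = 5508591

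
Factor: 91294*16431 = 2^1*3^1*7^1*5477^1*6521^1 = 1500051714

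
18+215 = 233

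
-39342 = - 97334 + 57992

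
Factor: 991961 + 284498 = 1276459 = 1109^1 * 1151^1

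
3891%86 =21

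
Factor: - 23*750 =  - 2^1*3^1*5^3*23^1 = - 17250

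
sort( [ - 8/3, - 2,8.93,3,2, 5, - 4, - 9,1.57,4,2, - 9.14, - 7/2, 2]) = [ - 9.14 , - 9,- 4, - 7/2, - 8/3, - 2,1.57,2, 2, 2,3,4, 5, 8.93]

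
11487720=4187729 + 7299991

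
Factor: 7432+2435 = 9867 = 3^1*11^1*13^1*23^1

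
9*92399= 831591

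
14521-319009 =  - 304488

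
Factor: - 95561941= - 23^1*4154867^1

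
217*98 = 21266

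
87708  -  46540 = 41168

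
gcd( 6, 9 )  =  3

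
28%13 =2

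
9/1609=9/1609=0.01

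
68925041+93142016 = 162067057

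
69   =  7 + 62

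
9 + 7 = 16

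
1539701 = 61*25241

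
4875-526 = 4349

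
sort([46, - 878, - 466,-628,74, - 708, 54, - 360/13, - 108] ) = [ - 878,  -  708, - 628, - 466, - 108, - 360/13,  46, 54,74]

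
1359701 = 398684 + 961017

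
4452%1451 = 99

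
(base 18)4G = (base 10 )88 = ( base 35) 2i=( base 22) 40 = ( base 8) 130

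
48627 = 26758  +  21869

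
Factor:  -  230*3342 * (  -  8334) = 2^3 * 3^3*5^1*23^1*463^1*557^1 = 6406012440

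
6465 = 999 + 5466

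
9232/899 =9232/899 = 10.27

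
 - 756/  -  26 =29 + 1/13  =  29.08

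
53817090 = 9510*5659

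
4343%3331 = 1012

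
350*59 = 20650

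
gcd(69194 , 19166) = 2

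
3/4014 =1/1338 = 0.00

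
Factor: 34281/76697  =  3^2 * 13^1*293^1*76697^(  -  1 ) 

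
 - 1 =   -  1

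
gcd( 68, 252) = 4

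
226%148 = 78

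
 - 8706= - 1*8706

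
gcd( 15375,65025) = 75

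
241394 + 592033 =833427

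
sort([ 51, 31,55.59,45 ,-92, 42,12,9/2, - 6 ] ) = [-92,-6, 9/2,  12,31,42,45,51,55.59]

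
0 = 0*43978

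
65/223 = 65/223 = 0.29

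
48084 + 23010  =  71094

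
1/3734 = 1/3734 = 0.00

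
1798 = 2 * 899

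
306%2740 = 306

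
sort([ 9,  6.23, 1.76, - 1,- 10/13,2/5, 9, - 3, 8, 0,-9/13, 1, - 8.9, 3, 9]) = [ - 8.9,-3, - 1,  -  10/13, -9/13, 0, 2/5, 1,1.76,  3, 6.23 , 8, 9,9, 9 ]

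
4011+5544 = 9555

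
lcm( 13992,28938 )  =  1273272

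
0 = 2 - 2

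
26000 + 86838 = 112838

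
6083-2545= 3538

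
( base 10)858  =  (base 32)qq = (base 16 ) 35a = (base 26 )170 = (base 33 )Q0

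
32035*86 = 2755010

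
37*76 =2812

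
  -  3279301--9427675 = 6148374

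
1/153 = 1/153= 0.01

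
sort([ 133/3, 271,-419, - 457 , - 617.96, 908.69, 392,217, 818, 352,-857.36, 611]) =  [-857.36, - 617.96, - 457, - 419, 133/3,217,271 , 352 , 392, 611,818,  908.69 ] 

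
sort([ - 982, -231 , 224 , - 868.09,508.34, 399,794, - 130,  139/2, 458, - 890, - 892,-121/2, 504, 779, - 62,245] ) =[-982, - 892, - 890, - 868.09,-231,-130,  -  62,-121/2,  139/2, 224, 245, 399,458,504 , 508.34,779,794 ]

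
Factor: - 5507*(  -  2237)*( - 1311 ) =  - 16150417449=- 3^1*19^1*23^1*2237^1*5507^1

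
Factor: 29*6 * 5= 2^1 * 3^1 * 5^1*29^1 = 870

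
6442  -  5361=1081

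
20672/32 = 646 = 646.00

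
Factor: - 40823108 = -2^2*409^1*24953^1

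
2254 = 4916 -2662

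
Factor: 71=71^1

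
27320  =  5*5464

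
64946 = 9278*7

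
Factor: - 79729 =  - 13^1* 6133^1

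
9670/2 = 4835 = 4835.00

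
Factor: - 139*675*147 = - 3^4*5^2*7^2*139^1 = - 13792275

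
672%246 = 180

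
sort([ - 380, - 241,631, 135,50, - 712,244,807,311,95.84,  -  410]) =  [ - 712, - 410 , - 380 , - 241,50, 95.84, 135, 244,311, 631, 807]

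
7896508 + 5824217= 13720725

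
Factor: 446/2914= 223/1457 =31^( - 1)*47^( - 1)*223^1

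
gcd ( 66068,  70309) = 1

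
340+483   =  823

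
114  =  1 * 114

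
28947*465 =13460355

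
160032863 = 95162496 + 64870367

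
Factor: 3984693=3^1*1328231^1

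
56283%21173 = 13937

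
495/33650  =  99/6730 = 0.01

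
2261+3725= 5986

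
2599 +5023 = 7622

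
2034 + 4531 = 6565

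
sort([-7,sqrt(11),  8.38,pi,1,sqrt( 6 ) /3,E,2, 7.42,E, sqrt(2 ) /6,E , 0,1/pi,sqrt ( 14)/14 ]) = [ - 7,  0,sqrt(2 )/6,sqrt( 14 ) /14,1/pi,sqrt ( 6 )/3,1,2, E, E,E,pi, sqrt( 11) , 7.42, 8.38 ] 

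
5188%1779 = 1630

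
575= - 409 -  - 984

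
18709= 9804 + 8905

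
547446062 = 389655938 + 157790124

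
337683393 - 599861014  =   - 262177621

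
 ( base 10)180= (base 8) 264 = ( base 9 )220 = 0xB4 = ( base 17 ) aa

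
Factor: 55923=3^1*7^1* 2663^1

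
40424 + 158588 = 199012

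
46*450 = 20700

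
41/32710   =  41/32710  =  0.00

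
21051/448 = 46 + 443/448 = 46.99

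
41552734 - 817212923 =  - 775660189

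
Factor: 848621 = 193^1* 4397^1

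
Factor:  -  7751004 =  - 2^2*3^1*29^1*22273^1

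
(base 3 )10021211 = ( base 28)31I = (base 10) 2398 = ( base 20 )5ji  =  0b100101011110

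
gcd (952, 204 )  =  68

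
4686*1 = 4686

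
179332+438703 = 618035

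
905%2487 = 905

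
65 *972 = 63180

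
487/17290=487/17290 = 0.03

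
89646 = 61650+27996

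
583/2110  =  583/2110 = 0.28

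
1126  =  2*563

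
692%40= 12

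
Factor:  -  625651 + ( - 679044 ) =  - 5^1 * 7^1 *37277^1 = - 1304695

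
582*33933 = 19749006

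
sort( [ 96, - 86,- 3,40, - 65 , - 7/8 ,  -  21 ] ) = [ - 86, - 65, - 21, - 3, - 7/8,  40, 96 ] 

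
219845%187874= 31971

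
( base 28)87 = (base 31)7E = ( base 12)173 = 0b11100111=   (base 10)231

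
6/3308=3/1654=0.00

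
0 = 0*7875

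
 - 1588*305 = -484340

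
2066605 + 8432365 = 10498970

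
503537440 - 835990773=-332453333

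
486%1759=486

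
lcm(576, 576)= 576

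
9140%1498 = 152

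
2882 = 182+2700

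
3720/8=465=   465.00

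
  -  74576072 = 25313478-99889550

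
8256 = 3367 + 4889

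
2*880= 1760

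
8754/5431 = 1 + 3323/5431  =  1.61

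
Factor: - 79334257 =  - 17^2*223^1*1231^1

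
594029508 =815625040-221595532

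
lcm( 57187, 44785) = 3717155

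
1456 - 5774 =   -  4318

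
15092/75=201+17/75 = 201.23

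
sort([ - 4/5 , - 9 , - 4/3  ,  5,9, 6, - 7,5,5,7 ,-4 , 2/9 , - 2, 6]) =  [ - 9, - 7, - 4, - 2, - 4/3,-4/5,2/9,5,5,5, 6,6,7,9 ]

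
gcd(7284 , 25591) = 1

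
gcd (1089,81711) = 9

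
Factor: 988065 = 3^3*5^1*13^1*563^1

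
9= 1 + 8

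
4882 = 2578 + 2304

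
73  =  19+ 54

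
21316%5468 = 4912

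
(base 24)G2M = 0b10010001000110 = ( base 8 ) 22106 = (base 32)926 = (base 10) 9286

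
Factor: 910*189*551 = 94766490 =2^1*3^3*5^1*7^2 * 13^1*19^1 *29^1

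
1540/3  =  513 + 1/3 = 513.33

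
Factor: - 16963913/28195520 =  - 2^ ( - 6 )*5^( - 1 )*17^( - 1 )*31^1*71^( - 1)*73^( - 1)*547223^1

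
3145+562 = 3707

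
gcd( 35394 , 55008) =6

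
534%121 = 50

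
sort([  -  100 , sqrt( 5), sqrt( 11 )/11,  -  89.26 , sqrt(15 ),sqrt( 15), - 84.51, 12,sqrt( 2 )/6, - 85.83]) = [  -  100, - 89.26, - 85.83, - 84.51 , sqrt( 2 ) /6,  sqrt( 11 ) /11,sqrt( 5), sqrt (15 ),sqrt( 15 ),12 ] 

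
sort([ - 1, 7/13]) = [  -  1, 7/13] 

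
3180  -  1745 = 1435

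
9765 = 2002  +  7763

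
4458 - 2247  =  2211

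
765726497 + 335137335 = 1100863832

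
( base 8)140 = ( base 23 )44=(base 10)96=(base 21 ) 4c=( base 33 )2U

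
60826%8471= 1529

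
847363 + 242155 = 1089518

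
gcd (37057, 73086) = 1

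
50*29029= 1451450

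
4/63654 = 2/31827=0.00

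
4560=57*80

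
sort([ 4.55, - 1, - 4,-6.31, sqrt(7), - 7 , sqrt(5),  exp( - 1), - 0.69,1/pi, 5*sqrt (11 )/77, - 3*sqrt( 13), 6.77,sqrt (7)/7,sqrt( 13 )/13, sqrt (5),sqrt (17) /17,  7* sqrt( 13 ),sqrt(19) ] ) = [ - 3*sqrt(13 ),- 7, - 6.31,-4, - 1 , - 0.69, 5*sqrt(11 ) /77,sqrt(17 )/17,sqrt ( 13)/13,1/pi , exp( - 1 ),sqrt( 7 ) /7,sqrt ( 5),sqrt ( 5 ), sqrt(7), sqrt ( 19 ), 4.55, 6.77,7*sqrt (13)]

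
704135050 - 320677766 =383457284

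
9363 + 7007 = 16370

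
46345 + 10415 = 56760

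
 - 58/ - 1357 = 58/1357 = 0.04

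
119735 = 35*3421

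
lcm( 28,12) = 84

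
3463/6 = 3463/6=577.17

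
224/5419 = 224/5419 = 0.04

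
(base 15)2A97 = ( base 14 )3490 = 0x23B6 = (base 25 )efh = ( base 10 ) 9142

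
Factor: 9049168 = 2^4 * 17^2*19^1 * 103^1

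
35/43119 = 35/43119 = 0.00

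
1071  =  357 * 3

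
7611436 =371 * 20516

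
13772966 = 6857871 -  - 6915095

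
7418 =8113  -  695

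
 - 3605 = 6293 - 9898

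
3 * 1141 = 3423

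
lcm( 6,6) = 6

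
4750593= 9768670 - 5018077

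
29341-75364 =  - 46023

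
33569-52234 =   -  18665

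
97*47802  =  4636794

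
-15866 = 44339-60205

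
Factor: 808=2^3*101^1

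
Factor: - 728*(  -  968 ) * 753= 2^6*3^1*7^1*11^2* 13^1*251^1 =530642112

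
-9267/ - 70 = 132 + 27/70 = 132.39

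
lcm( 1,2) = 2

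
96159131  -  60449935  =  35709196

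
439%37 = 32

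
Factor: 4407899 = 619^1*7121^1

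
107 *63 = 6741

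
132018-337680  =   - 205662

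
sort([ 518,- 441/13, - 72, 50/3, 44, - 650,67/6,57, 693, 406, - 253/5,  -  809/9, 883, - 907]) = [ - 907, - 650, - 809/9, - 72, - 253/5, - 441/13,67/6, 50/3,  44, 57 , 406,  518,  693, 883 ]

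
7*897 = 6279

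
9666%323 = 299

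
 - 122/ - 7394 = 61/3697 =0.02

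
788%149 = 43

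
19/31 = 19/31 = 0.61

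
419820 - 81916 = 337904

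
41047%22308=18739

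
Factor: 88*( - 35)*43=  - 2^3  *5^1*7^1*11^1*43^1 = -  132440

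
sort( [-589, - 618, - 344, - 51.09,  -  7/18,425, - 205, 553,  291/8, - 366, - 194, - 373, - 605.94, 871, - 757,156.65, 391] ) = [ - 757,-618,-605.94, - 589, - 373, - 366, - 344, - 205 , - 194, - 51.09, - 7/18, 291/8, 156.65,391 , 425, 553, 871 ]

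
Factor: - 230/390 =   -  3^ ( - 1 )*13^( - 1 )*23^1 =-23/39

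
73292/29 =2527 + 9/29 = 2527.31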